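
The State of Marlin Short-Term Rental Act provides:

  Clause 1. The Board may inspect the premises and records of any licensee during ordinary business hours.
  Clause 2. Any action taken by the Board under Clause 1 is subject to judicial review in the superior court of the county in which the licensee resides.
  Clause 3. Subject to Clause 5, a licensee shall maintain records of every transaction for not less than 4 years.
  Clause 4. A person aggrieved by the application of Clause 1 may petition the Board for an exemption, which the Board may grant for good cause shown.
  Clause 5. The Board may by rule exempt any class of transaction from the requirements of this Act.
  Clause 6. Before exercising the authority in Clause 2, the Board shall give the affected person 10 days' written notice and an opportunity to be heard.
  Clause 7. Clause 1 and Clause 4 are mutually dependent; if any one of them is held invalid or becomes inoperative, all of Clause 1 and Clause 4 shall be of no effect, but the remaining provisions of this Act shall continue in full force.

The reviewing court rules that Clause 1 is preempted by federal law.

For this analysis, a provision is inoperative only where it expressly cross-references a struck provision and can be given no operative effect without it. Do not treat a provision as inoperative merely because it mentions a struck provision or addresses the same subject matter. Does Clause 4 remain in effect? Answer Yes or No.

No

Clause 1 is struck. Clause 2 operates only by reference to Clause 1, so it falls with Clause 1. Clause 4 operates only by reference to Clause 1, so it falls with Clause 1. Clause 6 has no operative effect of its own apart from Clause 2 and is therefore inoperative. Clause 7 declares Clause 1 and Clause 4 mutually dependent; since one of them has fallen, all of them are of no effect. The remainder continues in force under Clause 7. The provisions still in force are Clause 3, Clause 5, and Clause 7. Clause 4 is among the inoperative provisions, so the answer is no.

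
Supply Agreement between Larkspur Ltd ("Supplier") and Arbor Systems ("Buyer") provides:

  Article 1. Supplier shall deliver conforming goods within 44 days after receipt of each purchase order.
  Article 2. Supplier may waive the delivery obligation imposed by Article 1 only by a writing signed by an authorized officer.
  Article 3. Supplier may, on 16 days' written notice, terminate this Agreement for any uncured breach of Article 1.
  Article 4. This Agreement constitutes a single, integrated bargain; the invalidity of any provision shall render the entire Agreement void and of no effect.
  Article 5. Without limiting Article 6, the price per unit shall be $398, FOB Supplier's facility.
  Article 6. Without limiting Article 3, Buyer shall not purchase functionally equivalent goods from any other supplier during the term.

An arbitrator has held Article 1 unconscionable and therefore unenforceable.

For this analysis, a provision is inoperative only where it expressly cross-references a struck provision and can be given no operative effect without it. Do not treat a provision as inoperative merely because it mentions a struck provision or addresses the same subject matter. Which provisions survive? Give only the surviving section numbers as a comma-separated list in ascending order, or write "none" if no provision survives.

Article 1 is struck. Article 2 operates only by reference to Article 1, so it falls with Article 1. The only function of Article 3 is the termination right for breach of Article 1, so it cannot stand once Article 1 is removed. Article 4 provides that the Agreement is not severable, so the invalidity of any one provision voids the entire Agreement. No provision of the Agreement survives.

none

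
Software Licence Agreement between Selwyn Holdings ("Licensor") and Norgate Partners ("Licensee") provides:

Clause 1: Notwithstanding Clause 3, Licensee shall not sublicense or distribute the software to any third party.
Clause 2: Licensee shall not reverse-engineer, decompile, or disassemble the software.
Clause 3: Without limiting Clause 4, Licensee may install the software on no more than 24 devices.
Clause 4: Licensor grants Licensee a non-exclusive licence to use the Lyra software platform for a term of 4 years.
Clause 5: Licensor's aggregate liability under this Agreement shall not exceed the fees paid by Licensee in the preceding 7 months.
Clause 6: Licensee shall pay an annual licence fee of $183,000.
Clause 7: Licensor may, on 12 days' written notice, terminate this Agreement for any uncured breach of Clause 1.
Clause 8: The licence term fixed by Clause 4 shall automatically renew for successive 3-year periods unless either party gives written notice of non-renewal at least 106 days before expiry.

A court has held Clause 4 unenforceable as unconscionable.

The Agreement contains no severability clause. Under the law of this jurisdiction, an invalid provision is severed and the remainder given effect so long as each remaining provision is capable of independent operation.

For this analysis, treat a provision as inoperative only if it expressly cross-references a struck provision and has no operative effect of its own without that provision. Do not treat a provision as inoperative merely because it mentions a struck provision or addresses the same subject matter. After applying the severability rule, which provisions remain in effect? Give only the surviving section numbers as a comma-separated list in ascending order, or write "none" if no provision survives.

1, 2, 3, 5, 6, 7

Clause 4 is struck. Clause 8 has no operative effect of its own apart from Clause 4 and is therefore inoperative. Clause 3 mentions Clause 4 but its own obligation stands independently of Clause 4, so Clause 3 is not affected. Under the stated default rule, only provisions that cannot operate independently fall away; the rest are enforced. The provisions still in force are Clause 1, Clause 2, Clause 3, Clause 5, Clause 6, and Clause 7.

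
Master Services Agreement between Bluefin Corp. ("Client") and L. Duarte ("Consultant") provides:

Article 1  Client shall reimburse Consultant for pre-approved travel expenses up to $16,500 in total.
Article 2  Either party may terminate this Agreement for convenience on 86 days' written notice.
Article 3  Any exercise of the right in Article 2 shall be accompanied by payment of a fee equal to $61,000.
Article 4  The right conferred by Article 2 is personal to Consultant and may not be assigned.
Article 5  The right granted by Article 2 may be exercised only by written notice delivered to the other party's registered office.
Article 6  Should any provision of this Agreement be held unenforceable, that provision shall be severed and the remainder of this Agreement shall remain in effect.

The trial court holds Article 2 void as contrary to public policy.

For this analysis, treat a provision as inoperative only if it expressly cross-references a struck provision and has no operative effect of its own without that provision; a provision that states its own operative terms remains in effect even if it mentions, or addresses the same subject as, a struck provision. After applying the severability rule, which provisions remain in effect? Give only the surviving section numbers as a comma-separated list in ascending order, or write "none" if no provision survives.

Article 2 is struck. Article 3 merely fixes the exercise fee for Article 2; with Article 2 gone it has nothing to operate on and falls away. Article 4 has no operative effect of its own apart from Article 2 and is therefore inoperative. The only function of Article 5 is the notice requirement for Article 2, so it cannot stand once Article 2 is removed. Under the severability clause in Article 6, the remaining provisions continue in force. That leaves Article 1 and Article 6 in effect.

1, 6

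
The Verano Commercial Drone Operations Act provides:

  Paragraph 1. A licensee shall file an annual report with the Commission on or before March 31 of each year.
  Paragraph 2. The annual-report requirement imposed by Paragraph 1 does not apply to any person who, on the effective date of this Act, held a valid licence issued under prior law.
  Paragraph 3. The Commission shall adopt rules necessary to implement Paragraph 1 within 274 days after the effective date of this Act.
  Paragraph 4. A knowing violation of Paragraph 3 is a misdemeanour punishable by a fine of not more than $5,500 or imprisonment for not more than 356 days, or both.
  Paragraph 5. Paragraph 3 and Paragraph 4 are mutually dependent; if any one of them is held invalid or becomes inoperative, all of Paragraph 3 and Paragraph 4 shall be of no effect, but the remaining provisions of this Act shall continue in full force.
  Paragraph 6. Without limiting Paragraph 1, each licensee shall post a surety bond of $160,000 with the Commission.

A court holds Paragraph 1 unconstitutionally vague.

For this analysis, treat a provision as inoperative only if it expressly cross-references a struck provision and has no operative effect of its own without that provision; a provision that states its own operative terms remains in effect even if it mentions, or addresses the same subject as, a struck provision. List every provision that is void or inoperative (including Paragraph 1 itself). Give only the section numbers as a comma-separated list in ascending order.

Paragraph 1 is struck. The only function of Paragraph 2 is the grandfather exemption from Paragraph 1, so it cannot stand once Paragraph 1 is removed. Paragraph 3 merely fixes the rulemaking mandate for Paragraph 1; with Paragraph 1 gone it has nothing to operate on and falls away. Paragraph 4 merely fixes the criminal penalty for violating Paragraph 3; with Paragraph 3 gone it has nothing to operate on and falls away. Although Paragraph 6 refers to Paragraph 1, its operative terms do not depend on Paragraph 1, so it remains in effect. Paragraph 5 declares Paragraph 3 and Paragraph 4 mutually dependent; since one of them has fallen, all of them are of no effect. The remainder continues in force under Paragraph 5. That leaves Paragraph 5 and Paragraph 6 in effect.

1, 2, 3, 4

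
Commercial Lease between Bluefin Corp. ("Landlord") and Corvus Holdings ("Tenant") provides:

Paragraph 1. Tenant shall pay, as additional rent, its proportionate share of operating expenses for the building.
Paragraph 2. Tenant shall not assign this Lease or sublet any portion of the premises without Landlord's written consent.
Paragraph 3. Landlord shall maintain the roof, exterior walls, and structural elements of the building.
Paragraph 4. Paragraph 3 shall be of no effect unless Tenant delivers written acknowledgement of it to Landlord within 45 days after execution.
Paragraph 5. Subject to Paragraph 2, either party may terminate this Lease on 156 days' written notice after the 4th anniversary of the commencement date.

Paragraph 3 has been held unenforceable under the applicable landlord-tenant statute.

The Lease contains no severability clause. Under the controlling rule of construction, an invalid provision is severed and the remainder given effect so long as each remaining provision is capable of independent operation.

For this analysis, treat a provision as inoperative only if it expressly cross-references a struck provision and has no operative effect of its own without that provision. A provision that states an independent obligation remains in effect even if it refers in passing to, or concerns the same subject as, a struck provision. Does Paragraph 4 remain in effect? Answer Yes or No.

No

Paragraph 3 is struck. Paragraph 4 merely fixes the acknowledgement condition for Paragraph 3; with Paragraph 3 gone it has nothing to operate on and falls away. With no severability clause, the stated default rule severs what cannot stand and enforces each remaining provision that can operate on its own. That leaves Paragraph 1, Paragraph 2, and Paragraph 5 in effect. Paragraph 4 is among the inoperative provisions, so the answer is no.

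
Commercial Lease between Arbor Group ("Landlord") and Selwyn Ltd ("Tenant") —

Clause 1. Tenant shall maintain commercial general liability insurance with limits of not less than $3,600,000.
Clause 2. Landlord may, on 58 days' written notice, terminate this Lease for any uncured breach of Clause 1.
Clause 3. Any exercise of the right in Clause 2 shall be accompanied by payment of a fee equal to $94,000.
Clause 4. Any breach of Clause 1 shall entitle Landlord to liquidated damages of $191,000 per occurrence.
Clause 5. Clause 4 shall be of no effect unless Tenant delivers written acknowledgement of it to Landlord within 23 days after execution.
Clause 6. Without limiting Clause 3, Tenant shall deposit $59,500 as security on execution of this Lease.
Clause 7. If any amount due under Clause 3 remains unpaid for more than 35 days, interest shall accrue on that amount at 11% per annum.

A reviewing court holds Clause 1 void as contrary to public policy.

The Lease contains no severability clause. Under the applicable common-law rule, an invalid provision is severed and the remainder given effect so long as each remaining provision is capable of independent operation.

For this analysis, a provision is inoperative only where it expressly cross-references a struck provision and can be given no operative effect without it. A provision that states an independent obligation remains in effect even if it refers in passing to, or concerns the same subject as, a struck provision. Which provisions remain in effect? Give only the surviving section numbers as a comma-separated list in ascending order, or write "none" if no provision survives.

6

Clause 1 is struck. Clause 2 has no operative effect of its own apart from Clause 1 and is therefore inoperative. The whole of Clause 4 is the liquidated-damages amount, defined by reference to Clause 1, so Clause 4 cannot stand once Clause 1 is removed. Clause 3 merely fixes the exercise fee for Clause 2; with Clause 2 gone it has nothing to operate on and falls away. Clause 5 operates only by reference to Clause 4, so it falls with Clause 4. Clause 7 has no operative effect of its own apart from Clause 3 and is therefore inoperative. Clause 6 mentions Clause 3 but its own obligation stands independently of Clause 3, so Clause 6 is not affected. With no severability clause, the stated default rule severs what cannot stand and enforces each remaining provision that can operate on its own. Only Clause 6 remains in effect.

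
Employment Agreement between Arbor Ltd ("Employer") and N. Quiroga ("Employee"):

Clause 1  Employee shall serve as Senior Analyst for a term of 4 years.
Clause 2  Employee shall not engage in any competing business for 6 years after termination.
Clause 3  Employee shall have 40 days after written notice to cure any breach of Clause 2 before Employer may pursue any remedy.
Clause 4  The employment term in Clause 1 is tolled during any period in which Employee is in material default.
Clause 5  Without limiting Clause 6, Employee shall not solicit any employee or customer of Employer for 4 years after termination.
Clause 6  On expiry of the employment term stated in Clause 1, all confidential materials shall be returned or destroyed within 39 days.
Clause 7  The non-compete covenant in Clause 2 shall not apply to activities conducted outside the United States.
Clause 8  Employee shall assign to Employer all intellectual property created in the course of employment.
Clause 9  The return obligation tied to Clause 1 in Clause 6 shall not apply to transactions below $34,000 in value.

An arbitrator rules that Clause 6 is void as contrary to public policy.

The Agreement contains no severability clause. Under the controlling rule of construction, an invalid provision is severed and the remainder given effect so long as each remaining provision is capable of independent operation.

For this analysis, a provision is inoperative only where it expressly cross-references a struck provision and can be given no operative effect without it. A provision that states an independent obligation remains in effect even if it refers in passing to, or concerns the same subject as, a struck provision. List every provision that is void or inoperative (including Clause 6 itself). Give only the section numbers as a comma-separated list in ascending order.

6, 9

Clause 6 is struck. Clause 9 has no operative effect of its own apart from Clause 6 and is therefore inoperative. Although Clause 5 refers to Clause 6, its operative terms do not depend on Clause 6, so it remains in effect. Under the stated default rule, only provisions that cannot operate independently fall away; the rest are enforced. That leaves Clause 1, Clause 2, Clause 3, Clause 4, Clause 5, Clause 7, and Clause 8 in effect.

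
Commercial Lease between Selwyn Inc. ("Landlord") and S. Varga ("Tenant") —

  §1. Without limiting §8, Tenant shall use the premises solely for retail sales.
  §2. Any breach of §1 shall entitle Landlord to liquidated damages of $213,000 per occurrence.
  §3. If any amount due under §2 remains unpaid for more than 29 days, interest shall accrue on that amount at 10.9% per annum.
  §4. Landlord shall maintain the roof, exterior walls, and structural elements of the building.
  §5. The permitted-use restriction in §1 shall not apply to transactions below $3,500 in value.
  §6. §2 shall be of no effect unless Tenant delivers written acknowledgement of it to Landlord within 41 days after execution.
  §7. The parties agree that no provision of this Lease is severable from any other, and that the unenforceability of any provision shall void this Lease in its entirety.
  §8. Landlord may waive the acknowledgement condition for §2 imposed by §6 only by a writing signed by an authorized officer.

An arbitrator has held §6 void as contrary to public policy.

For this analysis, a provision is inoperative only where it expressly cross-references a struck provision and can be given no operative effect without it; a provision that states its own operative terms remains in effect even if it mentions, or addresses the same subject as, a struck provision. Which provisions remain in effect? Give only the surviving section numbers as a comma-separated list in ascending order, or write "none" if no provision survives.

none

§6 is struck. §8 has no operative effect of its own apart from §6 and is therefore inoperative. §7 provides that the Lease is not severable, so the invalidity of any one provision voids the entire Lease. No provision of the Lease survives.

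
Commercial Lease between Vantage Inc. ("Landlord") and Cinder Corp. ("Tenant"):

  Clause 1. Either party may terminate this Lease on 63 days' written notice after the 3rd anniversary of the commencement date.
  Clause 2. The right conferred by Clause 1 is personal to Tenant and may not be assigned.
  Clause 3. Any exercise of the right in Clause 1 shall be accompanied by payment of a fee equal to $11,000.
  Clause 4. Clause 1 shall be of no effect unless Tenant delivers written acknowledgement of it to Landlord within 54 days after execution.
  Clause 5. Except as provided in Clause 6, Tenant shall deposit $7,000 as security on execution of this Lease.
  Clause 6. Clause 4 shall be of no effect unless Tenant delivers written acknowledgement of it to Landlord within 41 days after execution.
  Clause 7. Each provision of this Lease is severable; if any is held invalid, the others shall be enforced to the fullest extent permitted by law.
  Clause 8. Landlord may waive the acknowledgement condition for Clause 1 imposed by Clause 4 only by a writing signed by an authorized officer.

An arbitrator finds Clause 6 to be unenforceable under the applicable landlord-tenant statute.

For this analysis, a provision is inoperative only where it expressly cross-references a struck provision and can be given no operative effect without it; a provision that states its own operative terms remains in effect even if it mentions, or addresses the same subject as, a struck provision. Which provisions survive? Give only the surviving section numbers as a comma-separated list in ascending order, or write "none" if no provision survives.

Clause 6 is struck. Clause 5 mentions Clause 6 but its own obligation stands independently of Clause 6, so Clause 5 is not affected. No other provision's operative terms depend on Clause 6. Clause 7 is a severability clause and preserves every provision that can still be given independent effect. That leaves Clause 1, Clause 2, Clause 3, Clause 4, Clause 5, Clause 7, and Clause 8 in effect.

1, 2, 3, 4, 5, 7, 8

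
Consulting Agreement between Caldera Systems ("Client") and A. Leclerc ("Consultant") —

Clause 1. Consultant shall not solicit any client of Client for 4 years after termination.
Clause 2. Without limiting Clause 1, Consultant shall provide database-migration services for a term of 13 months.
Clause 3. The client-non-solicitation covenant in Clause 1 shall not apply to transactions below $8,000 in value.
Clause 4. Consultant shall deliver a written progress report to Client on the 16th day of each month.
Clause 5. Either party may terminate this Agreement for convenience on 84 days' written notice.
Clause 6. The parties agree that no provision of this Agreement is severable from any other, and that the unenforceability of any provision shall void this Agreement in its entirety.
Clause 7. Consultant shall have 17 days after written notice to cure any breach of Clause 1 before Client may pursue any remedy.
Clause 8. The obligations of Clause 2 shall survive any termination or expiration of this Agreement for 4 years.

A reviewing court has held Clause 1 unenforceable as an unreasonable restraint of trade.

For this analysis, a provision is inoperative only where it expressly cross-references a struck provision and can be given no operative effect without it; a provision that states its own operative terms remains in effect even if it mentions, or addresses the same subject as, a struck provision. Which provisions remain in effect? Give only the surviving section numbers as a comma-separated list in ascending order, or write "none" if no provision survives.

none

Clause 1 is struck. Clause 3 has no operative effect of its own apart from Clause 1 and is therefore inoperative. Clause 7 has no operative effect of its own apart from Clause 1 and is therefore inoperative. Clause 6 provides that the Agreement is not severable, so the invalidity of any one provision voids the entire Agreement. No provision of the Agreement survives.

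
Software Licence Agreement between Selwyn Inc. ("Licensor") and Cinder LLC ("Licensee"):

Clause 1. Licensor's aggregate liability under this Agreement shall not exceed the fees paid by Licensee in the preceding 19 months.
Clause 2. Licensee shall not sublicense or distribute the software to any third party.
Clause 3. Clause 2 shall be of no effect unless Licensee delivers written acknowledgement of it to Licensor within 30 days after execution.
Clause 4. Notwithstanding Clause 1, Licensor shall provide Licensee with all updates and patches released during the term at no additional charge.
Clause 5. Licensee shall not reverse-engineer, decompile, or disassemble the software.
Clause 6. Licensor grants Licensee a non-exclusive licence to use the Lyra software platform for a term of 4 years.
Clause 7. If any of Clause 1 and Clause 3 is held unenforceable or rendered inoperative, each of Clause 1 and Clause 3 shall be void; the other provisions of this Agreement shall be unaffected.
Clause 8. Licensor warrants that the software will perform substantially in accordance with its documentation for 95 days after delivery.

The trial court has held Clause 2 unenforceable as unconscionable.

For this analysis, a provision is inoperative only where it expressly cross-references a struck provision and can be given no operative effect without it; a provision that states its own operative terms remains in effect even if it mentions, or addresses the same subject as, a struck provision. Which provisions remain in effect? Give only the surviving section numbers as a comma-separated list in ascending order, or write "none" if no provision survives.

Clause 2 is struck. Clause 3 operates only by reference to Clause 2, so it falls with Clause 2. Although Clause 4 refers to Clause 1, its operative terms do not depend on Clause 1, so it remains in effect. Clause 7 declares Clause 1 and Clause 3 mutually dependent; since one of them has fallen, all of them are of no effect. That brings down Clause 1 as well. The remainder continues in force under Clause 7. Clause 4, Clause 5, Clause 6, Clause 7, and Clause 8 remain in effect.

4, 5, 6, 7, 8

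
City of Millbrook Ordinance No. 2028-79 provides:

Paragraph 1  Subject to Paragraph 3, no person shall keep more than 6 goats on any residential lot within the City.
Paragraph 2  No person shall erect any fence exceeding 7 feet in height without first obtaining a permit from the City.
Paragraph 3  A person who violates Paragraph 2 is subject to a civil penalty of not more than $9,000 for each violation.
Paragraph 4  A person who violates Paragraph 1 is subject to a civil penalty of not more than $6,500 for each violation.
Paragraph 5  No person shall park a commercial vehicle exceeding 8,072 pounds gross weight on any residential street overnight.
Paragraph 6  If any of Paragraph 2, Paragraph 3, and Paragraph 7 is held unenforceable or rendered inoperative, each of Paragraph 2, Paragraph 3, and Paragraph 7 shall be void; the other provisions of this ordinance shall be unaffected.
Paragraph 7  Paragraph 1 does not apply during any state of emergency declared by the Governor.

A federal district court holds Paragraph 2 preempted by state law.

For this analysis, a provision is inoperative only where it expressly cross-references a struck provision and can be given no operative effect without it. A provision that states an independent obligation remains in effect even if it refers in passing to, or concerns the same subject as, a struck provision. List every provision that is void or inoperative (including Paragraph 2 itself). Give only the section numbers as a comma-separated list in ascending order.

2, 3, 7

Paragraph 2 is struck. Paragraph 3 operates only by reference to Paragraph 2, so it falls with Paragraph 2. Paragraph 1 mentions Paragraph 3 but its own obligation stands independently of Paragraph 3, so Paragraph 1 is not affected. Paragraph 6 declares Paragraph 2, Paragraph 3, and Paragraph 7 mutually dependent; since one of them has fallen, all of them are of no effect. That brings down Paragraph 7 as well. The remainder continues in force under Paragraph 6. That leaves Paragraph 1, Paragraph 4, Paragraph 5, and Paragraph 6 in effect.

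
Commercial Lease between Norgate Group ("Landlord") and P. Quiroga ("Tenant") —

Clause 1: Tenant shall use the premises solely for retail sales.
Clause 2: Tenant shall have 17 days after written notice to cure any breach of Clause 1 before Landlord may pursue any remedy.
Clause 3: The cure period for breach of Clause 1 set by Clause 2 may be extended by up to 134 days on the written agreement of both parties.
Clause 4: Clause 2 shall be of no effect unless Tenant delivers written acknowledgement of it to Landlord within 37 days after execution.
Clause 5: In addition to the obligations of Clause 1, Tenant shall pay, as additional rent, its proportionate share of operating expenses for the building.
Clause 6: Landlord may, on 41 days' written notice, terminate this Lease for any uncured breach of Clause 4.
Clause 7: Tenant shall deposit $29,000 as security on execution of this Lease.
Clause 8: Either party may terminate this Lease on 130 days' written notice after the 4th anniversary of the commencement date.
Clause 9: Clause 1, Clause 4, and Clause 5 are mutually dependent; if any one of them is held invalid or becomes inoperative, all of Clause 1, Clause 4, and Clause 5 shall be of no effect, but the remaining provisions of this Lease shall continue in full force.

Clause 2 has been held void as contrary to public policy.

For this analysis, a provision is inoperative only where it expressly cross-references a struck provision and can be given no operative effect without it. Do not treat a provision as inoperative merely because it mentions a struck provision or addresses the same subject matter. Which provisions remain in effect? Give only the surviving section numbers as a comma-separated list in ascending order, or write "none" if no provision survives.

7, 8, 9

Clause 2 is struck. Clause 3 operates only by reference to Clause 2, so it falls with Clause 2. The only function of Clause 4 is the acknowledgement condition for Clause 2, so it cannot stand once Clause 2 is removed. The only function of Clause 6 is the termination right for breach of Clause 4, so it cannot stand once Clause 4 is removed. Clause 9 declares Clause 1, Clause 4, and Clause 5 mutually dependent; since one of them has fallen, all of them are of no effect. That brings down Clause 1 and Clause 5 as well. The remainder continues in force under Clause 9. Clause 7, Clause 8, and Clause 9 remain in effect.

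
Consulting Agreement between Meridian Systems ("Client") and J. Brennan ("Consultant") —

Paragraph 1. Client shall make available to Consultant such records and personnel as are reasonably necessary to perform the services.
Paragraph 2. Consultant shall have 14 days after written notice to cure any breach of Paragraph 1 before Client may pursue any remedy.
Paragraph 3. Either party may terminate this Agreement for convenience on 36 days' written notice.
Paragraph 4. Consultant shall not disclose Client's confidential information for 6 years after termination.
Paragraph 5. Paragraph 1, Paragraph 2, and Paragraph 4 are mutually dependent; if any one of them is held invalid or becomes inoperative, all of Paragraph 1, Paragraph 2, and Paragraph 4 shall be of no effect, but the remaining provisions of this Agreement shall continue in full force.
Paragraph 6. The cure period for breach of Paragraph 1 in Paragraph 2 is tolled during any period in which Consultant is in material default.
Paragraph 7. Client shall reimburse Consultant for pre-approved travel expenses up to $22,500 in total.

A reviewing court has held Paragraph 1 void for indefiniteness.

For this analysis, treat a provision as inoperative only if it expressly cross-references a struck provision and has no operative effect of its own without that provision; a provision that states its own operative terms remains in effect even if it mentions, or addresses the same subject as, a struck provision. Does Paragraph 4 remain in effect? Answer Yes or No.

No

Paragraph 1 is struck. Paragraph 2 operates only by reference to Paragraph 1, so it falls with Paragraph 1. Paragraph 6 operates only by reference to Paragraph 2, so it falls with Paragraph 2. Paragraph 5 declares Paragraph 1, Paragraph 2, and Paragraph 4 mutually dependent; since one of them has fallen, all of them are of no effect. That brings down Paragraph 4 as well. The remainder continues in force under Paragraph 5. That leaves Paragraph 3, Paragraph 5, and Paragraph 7 in effect. Paragraph 4 is among the inoperative provisions, so the answer is no.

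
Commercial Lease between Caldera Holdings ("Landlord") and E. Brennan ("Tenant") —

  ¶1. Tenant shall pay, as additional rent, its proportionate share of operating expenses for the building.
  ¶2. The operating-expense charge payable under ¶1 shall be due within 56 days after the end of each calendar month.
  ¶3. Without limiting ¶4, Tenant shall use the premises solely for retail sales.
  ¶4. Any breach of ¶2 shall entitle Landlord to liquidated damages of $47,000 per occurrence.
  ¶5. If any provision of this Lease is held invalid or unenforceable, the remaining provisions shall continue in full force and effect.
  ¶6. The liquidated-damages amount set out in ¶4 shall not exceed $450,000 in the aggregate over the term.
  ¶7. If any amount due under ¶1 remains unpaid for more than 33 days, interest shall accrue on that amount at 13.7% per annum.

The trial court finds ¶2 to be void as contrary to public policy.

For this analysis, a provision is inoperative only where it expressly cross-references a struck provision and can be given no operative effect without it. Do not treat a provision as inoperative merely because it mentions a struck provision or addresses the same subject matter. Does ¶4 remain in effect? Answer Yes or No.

¶2 is struck. ¶4 does nothing except set the liquidated-damages amount by reference to ¶2; with ¶2 gone it has no independent effect and is inoperative. ¶6 has no operative effect of its own apart from ¶4 and is therefore inoperative. Although ¶3 refers to ¶4, its operative terms do not depend on ¶4, so it remains in effect. Under the severability clause in ¶5, the remaining provisions continue in force. That leaves ¶1, ¶3, ¶5, and ¶7 in effect. ¶4 is among the inoperative provisions, so the answer is no.

No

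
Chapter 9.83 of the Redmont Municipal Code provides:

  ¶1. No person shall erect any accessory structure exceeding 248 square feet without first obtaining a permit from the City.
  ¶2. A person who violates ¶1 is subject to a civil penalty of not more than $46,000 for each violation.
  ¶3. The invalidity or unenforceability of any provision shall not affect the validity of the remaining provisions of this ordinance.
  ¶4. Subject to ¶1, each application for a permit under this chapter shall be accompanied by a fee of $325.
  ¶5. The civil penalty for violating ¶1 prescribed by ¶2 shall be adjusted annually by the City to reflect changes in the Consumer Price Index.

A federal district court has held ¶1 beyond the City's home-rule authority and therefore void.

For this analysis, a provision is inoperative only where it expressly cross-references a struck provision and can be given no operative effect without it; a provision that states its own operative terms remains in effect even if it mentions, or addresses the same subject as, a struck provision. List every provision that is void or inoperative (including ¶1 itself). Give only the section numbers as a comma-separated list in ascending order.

1, 2, 5

¶1 is struck. ¶2 merely fixes the civil penalty for violating ¶1; with ¶1 gone it has nothing to operate on and falls away. ¶5 operates only by reference to ¶2, so it falls with ¶2. Although ¶4 refers to ¶1, its operative terms do not depend on ¶1, so it remains in effect. ¶3 is a severability clause and preserves every provision that can still be given independent effect. That leaves ¶3 and ¶4 in effect.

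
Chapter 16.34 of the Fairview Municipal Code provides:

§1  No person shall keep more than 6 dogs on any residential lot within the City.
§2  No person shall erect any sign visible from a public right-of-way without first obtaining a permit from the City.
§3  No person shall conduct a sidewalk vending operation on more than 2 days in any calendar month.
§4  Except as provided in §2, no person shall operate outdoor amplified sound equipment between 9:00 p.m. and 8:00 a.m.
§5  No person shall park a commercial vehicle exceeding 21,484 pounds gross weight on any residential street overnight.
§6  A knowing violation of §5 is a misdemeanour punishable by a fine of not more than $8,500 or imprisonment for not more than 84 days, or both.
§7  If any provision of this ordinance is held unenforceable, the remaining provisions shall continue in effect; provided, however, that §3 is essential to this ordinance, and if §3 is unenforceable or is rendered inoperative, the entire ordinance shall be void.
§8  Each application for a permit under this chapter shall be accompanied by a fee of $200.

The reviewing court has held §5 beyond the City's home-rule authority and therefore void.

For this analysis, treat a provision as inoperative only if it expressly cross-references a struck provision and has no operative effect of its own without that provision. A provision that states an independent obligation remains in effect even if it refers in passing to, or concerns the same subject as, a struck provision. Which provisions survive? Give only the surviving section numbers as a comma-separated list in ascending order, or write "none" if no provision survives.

§5 is struck. §6 operates only by reference to §5, so it falls with §5. §7 makes §3 an essential term, but §3 is unaffected, so the severability proviso in §7 preserves the remaining provisions. The provisions still in force are §1, §2, §3, §4, §7, and §8.

1, 2, 3, 4, 7, 8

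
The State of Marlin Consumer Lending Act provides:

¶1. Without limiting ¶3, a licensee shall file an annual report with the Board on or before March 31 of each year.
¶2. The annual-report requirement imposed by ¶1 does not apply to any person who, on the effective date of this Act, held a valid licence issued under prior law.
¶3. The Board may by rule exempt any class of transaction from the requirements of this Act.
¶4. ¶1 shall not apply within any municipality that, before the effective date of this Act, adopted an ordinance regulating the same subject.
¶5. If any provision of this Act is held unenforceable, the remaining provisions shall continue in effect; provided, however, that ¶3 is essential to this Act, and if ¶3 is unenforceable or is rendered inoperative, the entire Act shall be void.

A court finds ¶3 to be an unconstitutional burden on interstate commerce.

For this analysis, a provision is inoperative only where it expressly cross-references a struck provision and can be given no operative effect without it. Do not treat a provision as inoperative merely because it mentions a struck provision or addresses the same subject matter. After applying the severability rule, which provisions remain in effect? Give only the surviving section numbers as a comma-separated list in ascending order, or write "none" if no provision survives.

¶3 is struck. No other provision's operative terms depend on ¶3. ¶5 makes ¶3 an essential term, and ¶3 is the provision held invalid; under ¶5, the entire Act is therefore void. No provision of the Act survives.

none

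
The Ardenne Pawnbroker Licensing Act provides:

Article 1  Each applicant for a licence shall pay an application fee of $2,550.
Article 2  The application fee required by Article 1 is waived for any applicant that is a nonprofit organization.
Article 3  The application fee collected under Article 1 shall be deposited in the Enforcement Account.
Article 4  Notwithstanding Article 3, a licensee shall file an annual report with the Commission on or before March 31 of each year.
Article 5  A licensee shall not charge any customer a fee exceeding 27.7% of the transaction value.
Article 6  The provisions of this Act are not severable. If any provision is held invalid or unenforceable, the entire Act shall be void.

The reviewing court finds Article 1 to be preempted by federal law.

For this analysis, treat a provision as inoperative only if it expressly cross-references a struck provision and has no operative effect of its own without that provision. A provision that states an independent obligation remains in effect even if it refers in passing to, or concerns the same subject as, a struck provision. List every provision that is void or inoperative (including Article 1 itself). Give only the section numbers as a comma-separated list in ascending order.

Article 1 is struck. The whole of Article 2 is the nonprofit waiver of the application fee, defined by reference to Article 1, so Article 2 cannot stand once Article 1 is removed. Article 3 operates only by reference to Article 1, so it falls with Article 1. Article 6 provides that the Act is not severable, so the invalidity of any one provision voids the entire Act. No provision of the Act survives.

1, 2, 3, 4, 5, 6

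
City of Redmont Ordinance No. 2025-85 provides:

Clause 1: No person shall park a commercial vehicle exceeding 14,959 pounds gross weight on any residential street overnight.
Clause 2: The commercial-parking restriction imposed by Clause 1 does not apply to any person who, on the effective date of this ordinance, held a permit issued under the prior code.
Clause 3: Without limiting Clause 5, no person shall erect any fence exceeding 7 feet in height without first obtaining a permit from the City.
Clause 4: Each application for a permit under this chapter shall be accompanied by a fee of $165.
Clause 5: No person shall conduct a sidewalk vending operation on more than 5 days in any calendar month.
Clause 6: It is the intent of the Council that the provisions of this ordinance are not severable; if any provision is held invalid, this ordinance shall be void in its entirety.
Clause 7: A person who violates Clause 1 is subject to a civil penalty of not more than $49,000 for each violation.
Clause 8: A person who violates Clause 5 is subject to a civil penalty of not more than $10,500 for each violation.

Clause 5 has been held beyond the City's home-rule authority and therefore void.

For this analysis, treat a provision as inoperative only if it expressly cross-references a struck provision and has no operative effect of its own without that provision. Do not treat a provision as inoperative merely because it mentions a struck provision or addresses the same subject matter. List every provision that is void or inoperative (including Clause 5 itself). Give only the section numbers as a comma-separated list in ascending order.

Clause 5 is struck. The only function of Clause 8 is the civil penalty for violating Clause 5, so it cannot stand once Clause 5 is removed. Clause 6 provides that the ordinance is not severable, so the invalidity of any one provision voids the entire ordinance. No provision of the ordinance survives.

1, 2, 3, 4, 5, 6, 7, 8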